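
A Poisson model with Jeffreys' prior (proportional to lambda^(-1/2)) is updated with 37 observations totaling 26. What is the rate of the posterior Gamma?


Posterior = Gamma(0.5 + S, n)
= Gamma(0.5 + 26, 37)
Posterior rate = 0 + n = 37

37.0


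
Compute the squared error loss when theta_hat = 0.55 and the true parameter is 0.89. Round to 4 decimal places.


L = (theta_hat - theta_true)^2
= (0.55 - 0.89)^2
= -0.34^2 = 0.1156

0.1156


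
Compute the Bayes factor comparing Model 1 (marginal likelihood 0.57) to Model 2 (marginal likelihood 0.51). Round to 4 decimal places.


BF12 = marginal likelihood of M1 / marginal likelihood of M2
= 0.57/0.51
= 1.1176

1.1176


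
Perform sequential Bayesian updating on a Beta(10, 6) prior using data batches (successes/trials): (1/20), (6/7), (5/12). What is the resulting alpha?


Accumulate successes: 12
Posterior alpha = prior alpha + sum of successes
= 10 + 12 = 22

22


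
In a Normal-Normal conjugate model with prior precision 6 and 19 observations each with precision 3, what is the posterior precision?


Posterior precision = prior precision + n * observation precision
= 6 + 19 * 3
= 6 + 57 = 63

63


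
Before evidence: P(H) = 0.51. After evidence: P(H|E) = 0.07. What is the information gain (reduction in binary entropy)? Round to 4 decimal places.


Prior entropy = 0.9997
Posterior entropy = 0.3659
Information gain = 0.9997 - 0.3659 = 0.6338

0.6338


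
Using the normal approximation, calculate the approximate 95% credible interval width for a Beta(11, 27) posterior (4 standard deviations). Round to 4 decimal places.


Var(Beta) = 11*27/(38^2 * 39) = 0.0053
SD = 0.0726
Width ~ 4*SD = 0.2905

0.2905


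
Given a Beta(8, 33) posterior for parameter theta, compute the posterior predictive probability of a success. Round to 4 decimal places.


For a Beta-Bernoulli model, the predictive probability is the mean:
P(success) = 8/(8+33) = 8/41 = 0.1951

0.1951


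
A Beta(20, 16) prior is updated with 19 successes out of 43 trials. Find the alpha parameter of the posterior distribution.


In the Beta-Binomial conjugate update:
alpha_post = alpha_prior + successes
= 20 + 19
= 39

39


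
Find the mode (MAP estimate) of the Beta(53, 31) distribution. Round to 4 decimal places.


For Beta(a,b) with a,b > 1:
Mode = (a-1)/(a+b-2) = (53-1)/(84-2)
= 52/82 = 0.6341

0.6341


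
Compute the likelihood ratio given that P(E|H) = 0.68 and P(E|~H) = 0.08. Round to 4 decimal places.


LR = P(E|H) / P(E|~H)
= 0.68 / 0.08 = 8.5

8.5


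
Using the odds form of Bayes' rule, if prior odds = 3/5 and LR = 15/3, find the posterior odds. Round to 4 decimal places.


Bayes' rule in odds form: posterior odds = prior odds * LR
= (3 * 15) / (5 * 3)
= 45/15 = 3.0

3.0


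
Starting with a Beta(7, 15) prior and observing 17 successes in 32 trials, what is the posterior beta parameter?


Posterior beta = prior beta + failures
Failures = 32 - 17 = 15
beta_post = 15 + 15 = 30

30


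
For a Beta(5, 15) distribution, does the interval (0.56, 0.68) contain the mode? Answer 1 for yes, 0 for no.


Mode of Beta(a,b) = (a-1)/(a+b-2)
= (5-1)/(5+15-2) = 0.2222
Check: 0.56 <= 0.2222 <= 0.68?
Result: 0

0


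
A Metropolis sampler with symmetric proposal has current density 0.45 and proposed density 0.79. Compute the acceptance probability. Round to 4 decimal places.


For symmetric proposals, acceptance = min(1, pi(x*)/pi(x))
= min(1, 0.79/0.45)
= min(1, 1.7556) = 1.0

1.0


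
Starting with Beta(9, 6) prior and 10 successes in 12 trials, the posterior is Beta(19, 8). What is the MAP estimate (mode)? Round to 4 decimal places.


The mode of Beta(a, b) when a > 1 and b > 1 is (a-1)/(a+b-2)
= (19 - 1) / (19 + 8 - 2)
= 18 / 25
= 0.72

0.72


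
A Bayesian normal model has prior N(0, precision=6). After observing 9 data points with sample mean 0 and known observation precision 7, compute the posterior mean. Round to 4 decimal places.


Posterior mean = (prior_precision * prior_mean + n * data_precision * data_mean) / (prior_precision + n * data_precision)
Numerator = 6*0 + 9*7*0 = 0
Denominator = 6 + 9*7 = 69
Posterior mean = 0.0

0.0


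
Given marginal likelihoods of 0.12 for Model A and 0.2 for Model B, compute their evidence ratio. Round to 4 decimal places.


Ratio = ML(A) / ML(B) = 0.12/0.2
= 0.6

0.6


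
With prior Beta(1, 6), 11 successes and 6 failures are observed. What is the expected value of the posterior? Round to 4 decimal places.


Posterior = Beta(12, 12)
E[theta] = alpha/(alpha+beta)
= 12/24 = 0.5

0.5


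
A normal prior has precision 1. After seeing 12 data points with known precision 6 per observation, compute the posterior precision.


In the conjugate normal model, precisions add:
tau_posterior = tau_prior + n * tau_data
= 1 + 12*6 = 73

73


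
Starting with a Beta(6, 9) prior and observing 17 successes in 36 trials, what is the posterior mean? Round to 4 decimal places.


Posterior parameters: alpha = 6 + 17 = 23
beta = 9 + 19 = 28
Posterior mean = alpha / (alpha + beta) = 23 / 51
= 0.451

0.451


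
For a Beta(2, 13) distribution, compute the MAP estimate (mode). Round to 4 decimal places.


MAP = mode = (a-1)/(a+b-2)
= (2-1)/(2+13-2)
= 1/13 = 0.0769

0.0769


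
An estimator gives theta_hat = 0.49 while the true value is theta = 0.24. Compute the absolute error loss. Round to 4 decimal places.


The absolute error loss is |theta_hat - theta|
= |0.49 - 0.24|
= 0.25

0.25


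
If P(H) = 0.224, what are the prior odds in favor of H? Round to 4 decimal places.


Prior odds = P(H) / (1 - P(H))
= 0.224 / 0.776
= 0.2887

0.2887


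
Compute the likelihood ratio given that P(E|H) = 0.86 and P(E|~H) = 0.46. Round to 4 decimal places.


LR = P(E|H) / P(E|~H)
= 0.86 / 0.46 = 1.8696

1.8696


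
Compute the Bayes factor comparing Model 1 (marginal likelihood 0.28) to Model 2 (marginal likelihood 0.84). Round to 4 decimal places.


BF12 = marginal likelihood of M1 / marginal likelihood of M2
= 0.28/0.84
= 0.3333

0.3333


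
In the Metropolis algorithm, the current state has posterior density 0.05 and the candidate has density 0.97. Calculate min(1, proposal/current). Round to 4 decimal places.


Ratio = 0.97/0.05 = 19.4
Acceptance probability = min(1, 19.4)
= 1.0

1.0


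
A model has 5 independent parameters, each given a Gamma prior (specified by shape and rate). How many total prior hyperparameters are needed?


Each Gamma prior needs 2 hyperparameters (shape and rate).
Total = 2 * 5 = 10

10


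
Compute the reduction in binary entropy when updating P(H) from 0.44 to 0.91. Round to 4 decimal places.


H_before = -p*log2(p) - (1-p)*log2(1-p) for p=0.44: 0.9896
H_after for p=0.91: 0.4365
Reduction = 0.9896 - 0.4365 = 0.5531

0.5531


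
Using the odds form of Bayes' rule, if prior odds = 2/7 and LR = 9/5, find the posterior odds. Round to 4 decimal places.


Bayes' rule in odds form: posterior odds = prior odds * LR
= (2 * 9) / (7 * 5)
= 18/35 = 0.5143

0.5143


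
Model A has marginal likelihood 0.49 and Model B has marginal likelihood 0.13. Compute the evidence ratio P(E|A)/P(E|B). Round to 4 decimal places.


Evidence ratio = P(E|A) / P(E|B)
= 0.49 / 0.13
= 3.7692

3.7692


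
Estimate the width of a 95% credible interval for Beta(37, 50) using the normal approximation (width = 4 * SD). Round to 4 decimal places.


For Beta(a,b): Var = ab/((a+b)^2(a+b+1))
Var = 0.0028, SD = 0.0527
Approximate 95% CI width = 4 * 0.0527 = 0.2108

0.2108


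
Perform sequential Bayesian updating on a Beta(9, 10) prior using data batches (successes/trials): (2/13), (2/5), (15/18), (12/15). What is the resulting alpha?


Accumulate successes: 31
Posterior alpha = prior alpha + sum of successes
= 9 + 31 = 40

40


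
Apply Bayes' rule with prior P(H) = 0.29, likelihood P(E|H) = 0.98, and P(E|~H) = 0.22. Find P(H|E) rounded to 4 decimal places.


Step 1: Compute marginal P(E) = P(E|H)P(H) + P(E|~H)P(~H)
= 0.98*0.29 + 0.22*0.71 = 0.4404
Step 2: P(H|E) = P(E|H)P(H)/P(E) = 0.2842/0.4404
= 0.6453

0.6453


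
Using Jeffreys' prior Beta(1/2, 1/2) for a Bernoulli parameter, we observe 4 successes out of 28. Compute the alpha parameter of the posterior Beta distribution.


Conjugate update: Beta(0.5 + k, 0.5 + n - k).
k = 4, n - k = 24
Posterior alpha = 0.5 + k = 0.5 + 4 = 4.5

4.5


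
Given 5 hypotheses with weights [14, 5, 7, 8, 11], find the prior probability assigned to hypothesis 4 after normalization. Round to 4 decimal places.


To normalize, divide each weight by the sum of all weights.
Sum = 45
Prior(H4) = 8/45 = 0.1778

0.1778


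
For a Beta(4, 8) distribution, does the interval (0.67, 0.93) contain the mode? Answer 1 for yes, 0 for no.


Mode of Beta(a,b) = (a-1)/(a+b-2)
= (4-1)/(4+8-2) = 0.3
Check: 0.67 <= 0.3 <= 0.93?
Result: 0

0


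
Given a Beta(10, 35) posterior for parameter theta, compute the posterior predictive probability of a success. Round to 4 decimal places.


For a Beta-Bernoulli model, the predictive probability is the mean:
P(success) = 10/(10+35) = 10/45 = 0.2222

0.2222


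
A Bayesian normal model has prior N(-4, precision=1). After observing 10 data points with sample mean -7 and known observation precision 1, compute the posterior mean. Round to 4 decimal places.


Posterior mean = (prior_precision * prior_mean + n * data_precision * data_mean) / (prior_precision + n * data_precision)
Numerator = 1*-4 + 10*1*-7 = -74
Denominator = 1 + 10*1 = 11
Posterior mean = -6.7273

-6.7273


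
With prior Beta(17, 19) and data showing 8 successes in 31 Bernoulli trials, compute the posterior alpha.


Conjugate update: alpha_posterior = alpha_prior + k
= 17 + 8 = 25

25


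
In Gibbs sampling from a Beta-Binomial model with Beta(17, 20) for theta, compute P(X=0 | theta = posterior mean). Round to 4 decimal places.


Posterior mean = alpha/(alpha+beta) = 17/37 = 0.4595
P(X=0|theta=mean) = 1 - theta = 0.5405

0.5405


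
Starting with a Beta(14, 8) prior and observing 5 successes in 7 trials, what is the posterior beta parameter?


Posterior beta = prior beta + failures
Failures = 7 - 5 = 2
beta_post = 8 + 2 = 10

10


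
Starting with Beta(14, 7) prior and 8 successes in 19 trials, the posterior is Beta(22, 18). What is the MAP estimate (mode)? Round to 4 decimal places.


The mode of Beta(a, b) when a > 1 and b > 1 is (a-1)/(a+b-2)
= (22 - 1) / (22 + 18 - 2)
= 21 / 38
= 0.5526

0.5526


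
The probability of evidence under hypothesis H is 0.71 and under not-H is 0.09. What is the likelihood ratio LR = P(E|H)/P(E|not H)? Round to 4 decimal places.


LR = 0.71 / 0.09
= 7.8889

7.8889


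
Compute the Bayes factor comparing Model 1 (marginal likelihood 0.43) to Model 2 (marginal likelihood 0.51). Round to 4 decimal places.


BF12 = marginal likelihood of M1 / marginal likelihood of M2
= 0.43/0.51
= 0.8431

0.8431


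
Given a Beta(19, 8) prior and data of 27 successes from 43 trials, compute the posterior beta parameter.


Number of failures = 43 - 27 = 16
Posterior beta = 8 + 16 = 24

24


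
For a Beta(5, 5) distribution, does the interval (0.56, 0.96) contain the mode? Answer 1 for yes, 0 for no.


Mode of Beta(a,b) = (a-1)/(a+b-2)
= (5-1)/(5+5-2) = 0.5
Check: 0.56 <= 0.5 <= 0.96?
Result: 0

0


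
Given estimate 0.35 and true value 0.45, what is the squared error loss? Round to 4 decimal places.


Squared error = (estimate - true)^2
Difference = -0.1
Loss = -0.1^2 = 0.01

0.01


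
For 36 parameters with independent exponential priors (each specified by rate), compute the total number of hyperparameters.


A exponential prior has 1 hyperparameter per parameter.
Total = 36 * 1 = 36

36


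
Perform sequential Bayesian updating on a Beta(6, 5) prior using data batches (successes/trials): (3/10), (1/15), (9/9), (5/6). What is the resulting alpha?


Accumulate successes: 18
Posterior alpha = prior alpha + sum of successes
= 6 + 18 = 24

24


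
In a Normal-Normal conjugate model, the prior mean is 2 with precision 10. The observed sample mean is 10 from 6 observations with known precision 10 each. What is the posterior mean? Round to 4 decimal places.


Posterior precision = tau0 + n*tau = 10 + 6*10 = 70
Posterior mean = (tau0*mu0 + n*tau*xbar) / posterior_precision
= (10*2 + 6*10*10) / 70
= 620 / 70 = 8.8571

8.8571


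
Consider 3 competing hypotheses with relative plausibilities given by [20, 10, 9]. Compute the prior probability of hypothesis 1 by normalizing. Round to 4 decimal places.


Sum of weights = 20 + 10 + 9 = 39
Normalized prior for H1 = 20 / 39
= 0.5128

0.5128


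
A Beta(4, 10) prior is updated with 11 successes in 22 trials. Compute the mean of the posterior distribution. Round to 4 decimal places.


After update: Beta(15, 21)
Mean = 15 / (15 + 21) = 15 / 36
= 0.4167

0.4167


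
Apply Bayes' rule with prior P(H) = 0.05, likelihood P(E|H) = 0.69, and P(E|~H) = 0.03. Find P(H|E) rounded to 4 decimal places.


Step 1: Compute marginal P(E) = P(E|H)P(H) + P(E|~H)P(~H)
= 0.69*0.05 + 0.03*0.95 = 0.063
Step 2: P(H|E) = P(E|H)P(H)/P(E) = 0.0345/0.063
= 0.5476

0.5476


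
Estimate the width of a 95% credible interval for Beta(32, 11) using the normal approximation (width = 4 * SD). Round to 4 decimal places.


For Beta(a,b): Var = ab/((a+b)^2(a+b+1))
Var = 0.0043, SD = 0.0658
Approximate 95% CI width = 4 * 0.0658 = 0.2631

0.2631


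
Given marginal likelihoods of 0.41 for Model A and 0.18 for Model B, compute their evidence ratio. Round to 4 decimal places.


Ratio = ML(A) / ML(B) = 0.41/0.18
= 2.2778

2.2778


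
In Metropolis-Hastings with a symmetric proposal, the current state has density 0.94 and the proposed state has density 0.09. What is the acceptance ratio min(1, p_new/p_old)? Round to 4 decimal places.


Ratio = p_new / p_old = 0.09 / 0.94 = 0.0957
Acceptance = min(1, 0.0957) = 0.0957

0.0957


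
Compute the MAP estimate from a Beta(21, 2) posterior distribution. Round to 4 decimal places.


MAP = mode of Beta distribution
= (alpha - 1)/(alpha + beta - 2)
= (21-1)/(21+2-2)
= 20/21 = 0.9524

0.9524


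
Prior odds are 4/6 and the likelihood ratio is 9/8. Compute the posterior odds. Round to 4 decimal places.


Posterior odds = prior odds * likelihood ratio
= (4/6) * (9/8)
= 36 / 48
= 0.75

0.75


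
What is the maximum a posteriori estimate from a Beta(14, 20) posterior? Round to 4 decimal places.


The MAP estimate equals the mode of the distribution.
Mode of Beta(a,b) = (a-1)/(a+b-2)
= 13/32
= 0.4062

0.4062


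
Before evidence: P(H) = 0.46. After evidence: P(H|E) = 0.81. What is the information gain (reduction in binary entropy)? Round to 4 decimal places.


Prior entropy = 0.9954
Posterior entropy = 0.7015
Information gain = 0.9954 - 0.7015 = 0.2939

0.2939


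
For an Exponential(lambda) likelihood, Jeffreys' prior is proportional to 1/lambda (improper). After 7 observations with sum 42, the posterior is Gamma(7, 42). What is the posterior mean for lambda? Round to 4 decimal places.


Posterior = Gamma(n, sum_x) = Gamma(7, 42)
Posterior mean = shape/rate = 7/42
= 0.1667

0.1667


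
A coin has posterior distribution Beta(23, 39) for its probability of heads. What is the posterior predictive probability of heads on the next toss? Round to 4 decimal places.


Posterior predictive = E[theta] = alpha/(alpha+beta)
= 23/62
= 0.371

0.371


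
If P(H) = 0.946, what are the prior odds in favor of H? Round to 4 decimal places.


Prior odds = P(H) / (1 - P(H))
= 0.946 / 0.054
= 17.5185

17.5185


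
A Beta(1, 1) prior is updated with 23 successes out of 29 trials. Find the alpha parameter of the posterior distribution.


In the Beta-Binomial conjugate update:
alpha_post = alpha_prior + successes
= 1 + 23
= 24

24


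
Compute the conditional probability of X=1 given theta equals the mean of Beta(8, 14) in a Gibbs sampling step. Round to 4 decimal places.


Mean of Beta(8, 14) = 0.3636
P(X=1 | theta=0.3636) = 0.3636

0.3636


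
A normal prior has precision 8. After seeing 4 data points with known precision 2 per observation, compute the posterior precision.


In the conjugate normal model, precisions add:
tau_posterior = tau_prior + n * tau_data
= 8 + 4*2 = 16

16


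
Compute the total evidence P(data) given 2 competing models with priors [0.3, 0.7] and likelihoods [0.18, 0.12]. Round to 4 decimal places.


Marginal likelihood = sum P(model_i) * P(data|model_i)
Model 1: 0.3 * 0.18 = 0.054
Model 2: 0.7 * 0.12 = 0.084
Total = 0.138

0.138


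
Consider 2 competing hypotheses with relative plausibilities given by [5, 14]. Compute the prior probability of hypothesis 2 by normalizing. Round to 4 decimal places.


Sum of weights = 5 + 14 = 19
Normalized prior for H2 = 14 / 19
= 0.7368

0.7368


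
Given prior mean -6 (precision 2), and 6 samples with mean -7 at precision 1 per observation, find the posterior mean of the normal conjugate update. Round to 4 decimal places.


The posterior mean is a precision-weighted average of prior and data.
Post. prec. = 2 + 6 = 8
Post. mean = (-12 + -42)/8 = -54/8 = -6.75

-6.75


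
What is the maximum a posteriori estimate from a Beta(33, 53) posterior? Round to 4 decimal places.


The MAP estimate equals the mode of the distribution.
Mode of Beta(a,b) = (a-1)/(a+b-2)
= 32/84
= 0.381

0.381


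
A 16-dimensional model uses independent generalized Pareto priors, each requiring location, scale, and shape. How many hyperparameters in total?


Per parameter: 3 (location, scale, and shape).
Total = 16 * 3 = 48

48


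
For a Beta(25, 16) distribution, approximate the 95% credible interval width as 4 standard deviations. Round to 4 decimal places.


Variance of Beta(a,b) = ab / ((a+b)^2 * (a+b+1))
= 25*16 / ((41)^2 * 42)
= 0.0057
SD = sqrt(0.0057) = 0.0753
Width = 4 * SD = 0.3011

0.3011


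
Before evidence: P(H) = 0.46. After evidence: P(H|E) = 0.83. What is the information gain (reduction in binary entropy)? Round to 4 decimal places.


Prior entropy = 0.9954
Posterior entropy = 0.6577
Information gain = 0.9954 - 0.6577 = 0.3377

0.3377


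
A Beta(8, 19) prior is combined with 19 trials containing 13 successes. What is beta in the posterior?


In conjugate updating:
beta_posterior = beta_prior + (n - k)
= 19 + (19 - 13)
= 19 + 6 = 25

25


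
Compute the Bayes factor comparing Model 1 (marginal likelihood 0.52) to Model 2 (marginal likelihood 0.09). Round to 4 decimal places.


BF12 = marginal likelihood of M1 / marginal likelihood of M2
= 0.52/0.09
= 5.7778

5.7778


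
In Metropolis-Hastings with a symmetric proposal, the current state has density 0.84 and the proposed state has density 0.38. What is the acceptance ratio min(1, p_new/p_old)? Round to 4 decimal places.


Ratio = p_new / p_old = 0.38 / 0.84 = 0.4524
Acceptance = min(1, 0.4524) = 0.4524

0.4524


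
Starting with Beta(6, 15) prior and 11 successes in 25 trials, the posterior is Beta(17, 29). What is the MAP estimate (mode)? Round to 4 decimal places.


The mode of Beta(a, b) when a > 1 and b > 1 is (a-1)/(a+b-2)
= (17 - 1) / (17 + 29 - 2)
= 16 / 44
= 0.3636

0.3636


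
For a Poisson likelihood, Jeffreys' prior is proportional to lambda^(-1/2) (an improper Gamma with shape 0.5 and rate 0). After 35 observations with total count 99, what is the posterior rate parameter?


Jeffreys' prior for Poisson is proportional to lambda^(-1/2).
Posterior is Gamma(0.5 + S, 0 + n) = Gamma(0.5 + 99, 35).
Posterior rate = 0 + n = 35

35.0


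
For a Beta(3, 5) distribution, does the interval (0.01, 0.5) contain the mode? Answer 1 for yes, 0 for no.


Mode of Beta(a,b) = (a-1)/(a+b-2)
= (3-1)/(3+5-2) = 0.3333
Check: 0.01 <= 0.3333 <= 0.5?
Result: 1

1


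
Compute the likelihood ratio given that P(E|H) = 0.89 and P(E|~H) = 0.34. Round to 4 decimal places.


LR = P(E|H) / P(E|~H)
= 0.89 / 0.34 = 2.6176

2.6176


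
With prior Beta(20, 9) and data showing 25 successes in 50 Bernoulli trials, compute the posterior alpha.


Conjugate update: alpha_posterior = alpha_prior + k
= 20 + 25 = 45

45


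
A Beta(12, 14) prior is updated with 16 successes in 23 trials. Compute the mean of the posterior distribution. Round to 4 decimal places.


After update: Beta(28, 21)
Mean = 28 / (28 + 21) = 28 / 49
= 0.5714

0.5714


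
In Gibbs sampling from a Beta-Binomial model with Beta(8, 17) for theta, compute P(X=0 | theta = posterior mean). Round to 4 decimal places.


Posterior mean = alpha/(alpha+beta) = 8/25 = 0.32
P(X=0|theta=mean) = 1 - theta = 0.68

0.68


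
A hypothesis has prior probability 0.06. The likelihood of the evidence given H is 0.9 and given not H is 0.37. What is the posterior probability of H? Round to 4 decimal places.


Using Bayes' theorem:
P(E) = 0.06 * 0.9 + 0.94 * 0.37
P(E) = 0.4018
P(H|E) = (0.06 * 0.9) / 0.4018 = 0.1344

0.1344


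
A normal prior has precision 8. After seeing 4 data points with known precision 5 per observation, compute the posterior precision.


In the conjugate normal model, precisions add:
tau_posterior = tau_prior + n * tau_data
= 8 + 4*5 = 28

28


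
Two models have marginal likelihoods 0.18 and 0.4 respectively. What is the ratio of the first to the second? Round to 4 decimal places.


Evidence ratio = 0.18 / 0.4
= 0.45

0.45


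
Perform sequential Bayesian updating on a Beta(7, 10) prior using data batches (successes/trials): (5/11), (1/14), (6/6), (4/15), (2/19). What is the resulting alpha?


Accumulate successes: 18
Posterior alpha = prior alpha + sum of successes
= 7 + 18 = 25

25


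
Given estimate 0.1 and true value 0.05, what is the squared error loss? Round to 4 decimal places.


Squared error = (estimate - true)^2
Difference = 0.05
Loss = 0.05^2 = 0.0025

0.0025


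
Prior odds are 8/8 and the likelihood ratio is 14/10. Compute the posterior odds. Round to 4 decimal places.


Posterior odds = prior odds * likelihood ratio
= (8/8) * (14/10)
= 112 / 80
= 1.4

1.4


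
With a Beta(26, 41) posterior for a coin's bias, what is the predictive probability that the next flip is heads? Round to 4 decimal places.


The predictive probability equals the posterior mean.
P(next = heads) = alpha / (alpha + beta)
= 26 / 67 = 0.3881

0.3881


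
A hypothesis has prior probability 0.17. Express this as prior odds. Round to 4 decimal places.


Odds = P(H) / P(not H) = 0.17 / 0.83
= 0.2048

0.2048


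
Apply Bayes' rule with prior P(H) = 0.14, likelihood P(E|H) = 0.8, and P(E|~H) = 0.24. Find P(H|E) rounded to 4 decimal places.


Step 1: Compute marginal P(E) = P(E|H)P(H) + P(E|~H)P(~H)
= 0.8*0.14 + 0.24*0.86 = 0.3184
Step 2: P(H|E) = P(E|H)P(H)/P(E) = 0.112/0.3184
= 0.3518

0.3518


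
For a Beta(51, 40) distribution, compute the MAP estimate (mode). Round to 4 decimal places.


MAP = mode = (a-1)/(a+b-2)
= (51-1)/(51+40-2)
= 50/89 = 0.5618

0.5618


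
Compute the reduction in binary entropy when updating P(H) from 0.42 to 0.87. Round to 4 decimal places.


H_before = -p*log2(p) - (1-p)*log2(1-p) for p=0.42: 0.9815
H_after for p=0.87: 0.5574
Reduction = 0.9815 - 0.5574 = 0.424

0.424


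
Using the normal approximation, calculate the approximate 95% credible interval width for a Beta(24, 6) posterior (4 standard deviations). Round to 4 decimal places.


Var(Beta) = 24*6/(30^2 * 31) = 0.0052
SD = 0.0718
Width ~ 4*SD = 0.2874

0.2874


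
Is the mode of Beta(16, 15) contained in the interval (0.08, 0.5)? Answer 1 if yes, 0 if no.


Mode = (a-1)/(a+b-2) = 15/29 = 0.5172
Interval: (0.08, 0.5)
Contains mode? 0

0


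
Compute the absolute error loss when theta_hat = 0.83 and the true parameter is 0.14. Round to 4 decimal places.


L = |theta_hat - theta_true|
= |0.83 - 0.14| = 0.69

0.69


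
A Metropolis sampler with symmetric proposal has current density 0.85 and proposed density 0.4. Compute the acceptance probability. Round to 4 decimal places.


For symmetric proposals, acceptance = min(1, pi(x*)/pi(x))
= min(1, 0.4/0.85)
= min(1, 0.4706) = 0.4706

0.4706


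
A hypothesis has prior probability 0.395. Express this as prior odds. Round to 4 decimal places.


Odds = P(H) / P(not H) = 0.395 / 0.605
= 0.6529

0.6529


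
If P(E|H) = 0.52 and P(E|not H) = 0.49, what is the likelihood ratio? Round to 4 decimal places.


Likelihood ratio = P(E|H) / P(E|not H)
= 0.52 / 0.49
= 1.0612

1.0612


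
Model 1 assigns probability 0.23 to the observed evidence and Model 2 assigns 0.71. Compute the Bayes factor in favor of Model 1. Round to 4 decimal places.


BF = P(data|M1) / P(data|M2)
= 0.23 / 0.71 = 0.3239

0.3239


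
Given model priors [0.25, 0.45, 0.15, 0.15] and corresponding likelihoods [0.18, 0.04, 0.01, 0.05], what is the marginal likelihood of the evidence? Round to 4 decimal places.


P(E) = sum_i P(M_i) P(E|M_i)
= 0.045 + 0.018 + 0.0015 + 0.0075
= 0.072

0.072


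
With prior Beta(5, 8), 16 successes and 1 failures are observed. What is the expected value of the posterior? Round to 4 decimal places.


Posterior = Beta(21, 9)
E[theta] = alpha/(alpha+beta)
= 21/30 = 0.7

0.7


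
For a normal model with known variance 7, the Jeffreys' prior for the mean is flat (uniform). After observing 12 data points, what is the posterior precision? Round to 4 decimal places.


Jeffreys' prior for normal mean (known variance) is flat.
Prior precision = 0.
Posterior precision = prior_prec + n/sigma^2 = 0 + 12/7
= 1.7143

1.7143


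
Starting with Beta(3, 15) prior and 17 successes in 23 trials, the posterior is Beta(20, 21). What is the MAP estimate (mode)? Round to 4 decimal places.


The mode of Beta(a, b) when a > 1 and b > 1 is (a-1)/(a+b-2)
= (20 - 1) / (20 + 21 - 2)
= 19 / 39
= 0.4872

0.4872


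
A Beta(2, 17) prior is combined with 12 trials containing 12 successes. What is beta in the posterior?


In conjugate updating:
beta_posterior = beta_prior + (n - k)
= 17 + (12 - 12)
= 17 + 0 = 17

17


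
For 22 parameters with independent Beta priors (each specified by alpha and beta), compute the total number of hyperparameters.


A Beta prior has 2 hyperparameters per parameter.
Total = 22 * 2 = 44

44


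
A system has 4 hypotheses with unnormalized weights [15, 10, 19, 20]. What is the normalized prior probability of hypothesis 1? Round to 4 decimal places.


The normalized prior is the weight divided by the total.
Total weight = 64
P(H1) = 15 / 64 = 0.2344

0.2344


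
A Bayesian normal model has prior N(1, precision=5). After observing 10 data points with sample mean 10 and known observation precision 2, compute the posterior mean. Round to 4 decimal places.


Posterior mean = (prior_precision * prior_mean + n * data_precision * data_mean) / (prior_precision + n * data_precision)
Numerator = 5*1 + 10*2*10 = 205
Denominator = 5 + 10*2 = 25
Posterior mean = 8.2

8.2


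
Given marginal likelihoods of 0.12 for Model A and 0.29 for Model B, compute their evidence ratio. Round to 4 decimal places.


Ratio = ML(A) / ML(B) = 0.12/0.29
= 0.4138

0.4138


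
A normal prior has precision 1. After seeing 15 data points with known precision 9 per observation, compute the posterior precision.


In the conjugate normal model, precisions add:
tau_posterior = tau_prior + n * tau_data
= 1 + 15*9 = 136

136


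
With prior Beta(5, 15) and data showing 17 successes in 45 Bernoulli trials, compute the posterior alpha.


Conjugate update: alpha_posterior = alpha_prior + k
= 5 + 17 = 22

22


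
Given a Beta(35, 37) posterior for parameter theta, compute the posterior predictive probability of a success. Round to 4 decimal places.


For a Beta-Bernoulli model, the predictive probability is the mean:
P(success) = 35/(35+37) = 35/72 = 0.4861

0.4861


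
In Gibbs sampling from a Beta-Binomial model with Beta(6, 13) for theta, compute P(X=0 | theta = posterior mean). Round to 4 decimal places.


Posterior mean = alpha/(alpha+beta) = 6/19 = 0.3158
P(X=0|theta=mean) = 1 - theta = 0.6842

0.6842


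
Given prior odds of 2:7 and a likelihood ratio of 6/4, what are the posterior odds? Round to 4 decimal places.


Posterior odds = prior odds * LR
Prior odds = 2/7 = 0.2857
LR = 6/4 = 1.5
Posterior odds = 0.2857 * 1.5 = 0.4286

0.4286


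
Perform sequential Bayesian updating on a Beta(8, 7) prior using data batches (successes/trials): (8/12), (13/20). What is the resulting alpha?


Accumulate successes: 21
Posterior alpha = prior alpha + sum of successes
= 8 + 21 = 29

29


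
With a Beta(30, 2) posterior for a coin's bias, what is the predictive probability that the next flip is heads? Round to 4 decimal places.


The predictive probability equals the posterior mean.
P(next = heads) = alpha / (alpha + beta)
= 30 / 32 = 0.9375

0.9375


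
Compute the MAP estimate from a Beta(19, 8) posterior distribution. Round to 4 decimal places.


MAP = mode of Beta distribution
= (alpha - 1)/(alpha + beta - 2)
= (19-1)/(19+8-2)
= 18/25 = 0.72

0.72


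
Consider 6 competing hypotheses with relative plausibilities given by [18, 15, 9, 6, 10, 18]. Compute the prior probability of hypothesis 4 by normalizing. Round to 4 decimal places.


Sum of weights = 18 + 15 + 9 + 6 + 10 + 18 = 76
Normalized prior for H4 = 6 / 76
= 0.0789

0.0789


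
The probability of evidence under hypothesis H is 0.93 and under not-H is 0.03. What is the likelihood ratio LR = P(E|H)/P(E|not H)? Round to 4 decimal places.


LR = 0.93 / 0.03
= 31.0

31.0


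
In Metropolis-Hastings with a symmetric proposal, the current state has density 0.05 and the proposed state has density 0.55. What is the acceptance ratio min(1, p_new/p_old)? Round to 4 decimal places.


Ratio = p_new / p_old = 0.55 / 0.05 = 11.0
Acceptance = min(1, 11.0) = 1.0

1.0


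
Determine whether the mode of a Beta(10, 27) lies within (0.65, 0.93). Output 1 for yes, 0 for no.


First find the mode: (a-1)/(a+b-2) = 0.2571
Is 0.2571 in (0.65, 0.93)? 0

0


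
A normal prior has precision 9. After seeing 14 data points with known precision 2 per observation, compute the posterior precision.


In the conjugate normal model, precisions add:
tau_posterior = tau_prior + n * tau_data
= 9 + 14*2 = 37

37


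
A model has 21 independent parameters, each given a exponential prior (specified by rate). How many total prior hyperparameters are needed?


Each exponential prior needs 1 hyperparameter (rate).
Total = 1 * 21 = 21

21


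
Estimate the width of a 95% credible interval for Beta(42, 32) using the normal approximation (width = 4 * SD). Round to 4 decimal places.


For Beta(a,b): Var = ab/((a+b)^2(a+b+1))
Var = 0.0033, SD = 0.0572
Approximate 95% CI width = 4 * 0.0572 = 0.2288

0.2288


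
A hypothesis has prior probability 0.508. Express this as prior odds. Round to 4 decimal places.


Odds = P(H) / P(not H) = 0.508 / 0.492
= 1.0325

1.0325


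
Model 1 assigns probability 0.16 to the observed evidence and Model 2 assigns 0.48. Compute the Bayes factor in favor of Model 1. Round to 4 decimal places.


BF = P(data|M1) / P(data|M2)
= 0.16 / 0.48 = 0.3333

0.3333


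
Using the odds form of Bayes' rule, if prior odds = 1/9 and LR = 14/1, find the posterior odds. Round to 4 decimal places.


Bayes' rule in odds form: posterior odds = prior odds * LR
= (1 * 14) / (9 * 1)
= 14/9 = 1.5556

1.5556


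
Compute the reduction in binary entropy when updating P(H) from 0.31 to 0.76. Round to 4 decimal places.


H_before = -p*log2(p) - (1-p)*log2(1-p) for p=0.31: 0.8932
H_after for p=0.76: 0.795
Reduction = 0.8932 - 0.795 = 0.0981

0.0981


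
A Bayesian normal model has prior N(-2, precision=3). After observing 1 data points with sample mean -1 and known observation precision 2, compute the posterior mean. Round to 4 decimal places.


Posterior mean = (prior_precision * prior_mean + n * data_precision * data_mean) / (prior_precision + n * data_precision)
Numerator = 3*-2 + 1*2*-1 = -8
Denominator = 3 + 1*2 = 5
Posterior mean = -1.6

-1.6


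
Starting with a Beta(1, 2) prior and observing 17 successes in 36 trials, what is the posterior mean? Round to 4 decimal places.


Posterior parameters: alpha = 1 + 17 = 18
beta = 2 + 19 = 21
Posterior mean = alpha / (alpha + beta) = 18 / 39
= 0.4615

0.4615


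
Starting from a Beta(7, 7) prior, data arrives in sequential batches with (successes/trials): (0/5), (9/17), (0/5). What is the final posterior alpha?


In sequential Bayesian updating, we sum all successes.
Total successes = 9
Final alpha = 7 + 9 = 16

16


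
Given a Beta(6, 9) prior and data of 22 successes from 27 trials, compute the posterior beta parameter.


Number of failures = 27 - 22 = 5
Posterior beta = 9 + 5 = 14

14


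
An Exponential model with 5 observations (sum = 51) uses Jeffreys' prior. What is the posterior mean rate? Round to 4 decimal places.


Posterior Gamma(5, 51)
E[lambda] = 5/51 = 0.098

0.098


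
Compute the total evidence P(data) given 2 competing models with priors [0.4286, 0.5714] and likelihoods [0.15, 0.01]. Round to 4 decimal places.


Marginal likelihood = sum P(model_i) * P(data|model_i)
Model 1: 0.4286 * 0.15 = 0.0643
Model 2: 0.5714 * 0.01 = 0.0057
Total = 0.07

0.07


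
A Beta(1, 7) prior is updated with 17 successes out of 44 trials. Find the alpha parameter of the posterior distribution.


In the Beta-Binomial conjugate update:
alpha_post = alpha_prior + successes
= 1 + 17
= 18

18


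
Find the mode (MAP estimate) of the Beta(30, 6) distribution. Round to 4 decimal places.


For Beta(a,b) with a,b > 1:
Mode = (a-1)/(a+b-2) = (30-1)/(36-2)
= 29/34 = 0.8529

0.8529


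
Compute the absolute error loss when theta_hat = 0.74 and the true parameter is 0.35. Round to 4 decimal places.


L = |theta_hat - theta_true|
= |0.74 - 0.35| = 0.39

0.39


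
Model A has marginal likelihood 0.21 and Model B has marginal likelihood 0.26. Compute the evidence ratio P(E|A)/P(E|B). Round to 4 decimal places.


Evidence ratio = P(E|A) / P(E|B)
= 0.21 / 0.26
= 0.8077

0.8077


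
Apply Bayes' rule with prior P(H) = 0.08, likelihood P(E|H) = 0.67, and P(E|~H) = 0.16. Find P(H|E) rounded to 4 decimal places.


Step 1: Compute marginal P(E) = P(E|H)P(H) + P(E|~H)P(~H)
= 0.67*0.08 + 0.16*0.92 = 0.2008
Step 2: P(H|E) = P(E|H)P(H)/P(E) = 0.0536/0.2008
= 0.2669

0.2669


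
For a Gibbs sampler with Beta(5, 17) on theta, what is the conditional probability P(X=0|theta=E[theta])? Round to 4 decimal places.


E[theta] = 5/(5+17) = 0.2273
P(X=0|theta) = 1 - theta = 0.7727

0.7727


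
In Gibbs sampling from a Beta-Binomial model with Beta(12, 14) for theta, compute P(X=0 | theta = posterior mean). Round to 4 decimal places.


Posterior mean = alpha/(alpha+beta) = 12/26 = 0.4615
P(X=0|theta=mean) = 1 - theta = 0.5385

0.5385


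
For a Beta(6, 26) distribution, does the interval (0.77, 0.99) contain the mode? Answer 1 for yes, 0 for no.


Mode of Beta(a,b) = (a-1)/(a+b-2)
= (6-1)/(6+26-2) = 0.1667
Check: 0.77 <= 0.1667 <= 0.99?
Result: 0

0


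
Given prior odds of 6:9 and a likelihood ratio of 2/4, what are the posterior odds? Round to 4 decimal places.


Posterior odds = prior odds * LR
Prior odds = 6/9 = 0.6667
LR = 2/4 = 0.5
Posterior odds = 0.6667 * 0.5 = 0.3333

0.3333


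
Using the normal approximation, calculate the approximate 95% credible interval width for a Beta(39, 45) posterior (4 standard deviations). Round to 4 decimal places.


Var(Beta) = 39*45/(84^2 * 85) = 0.0029
SD = 0.0541
Width ~ 4*SD = 0.2164

0.2164


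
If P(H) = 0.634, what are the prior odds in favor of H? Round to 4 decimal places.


Prior odds = P(H) / (1 - P(H))
= 0.634 / 0.366
= 1.7322

1.7322


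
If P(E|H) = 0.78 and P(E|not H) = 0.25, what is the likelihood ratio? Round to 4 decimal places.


Likelihood ratio = P(E|H) / P(E|not H)
= 0.78 / 0.25
= 3.12

3.12


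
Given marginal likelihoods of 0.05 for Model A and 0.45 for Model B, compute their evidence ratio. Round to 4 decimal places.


Ratio = ML(A) / ML(B) = 0.05/0.45
= 0.1111

0.1111


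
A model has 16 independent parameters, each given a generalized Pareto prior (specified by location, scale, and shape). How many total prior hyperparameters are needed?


Each generalized Pareto prior needs 3 hyperparameters (location, scale, and shape).
Total = 3 * 16 = 48

48


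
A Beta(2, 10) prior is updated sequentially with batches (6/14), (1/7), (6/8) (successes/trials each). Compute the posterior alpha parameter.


Sequential conjugate updating is equivalent to a single batch update.
Total successes across all batches = 13
alpha_posterior = alpha_prior + total_successes = 2 + 13
= 15

15


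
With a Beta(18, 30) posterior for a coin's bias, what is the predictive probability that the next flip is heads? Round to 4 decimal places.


The predictive probability equals the posterior mean.
P(next = heads) = alpha / (alpha + beta)
= 18 / 48 = 0.375

0.375


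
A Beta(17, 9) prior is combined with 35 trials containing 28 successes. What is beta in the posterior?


In conjugate updating:
beta_posterior = beta_prior + (n - k)
= 9 + (35 - 28)
= 9 + 7 = 16

16


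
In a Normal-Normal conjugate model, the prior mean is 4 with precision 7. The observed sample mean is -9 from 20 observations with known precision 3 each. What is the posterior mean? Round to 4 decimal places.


Posterior precision = tau0 + n*tau = 7 + 20*3 = 67
Posterior mean = (tau0*mu0 + n*tau*xbar) / posterior_precision
= (7*4 + 20*3*-9) / 67
= -512 / 67 = -7.6418

-7.6418


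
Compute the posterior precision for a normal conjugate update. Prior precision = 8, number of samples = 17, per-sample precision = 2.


tau_post = tau_0 + n * tau
= 8 + 17 * 2 = 42

42


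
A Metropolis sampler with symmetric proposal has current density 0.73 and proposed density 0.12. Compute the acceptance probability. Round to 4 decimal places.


For symmetric proposals, acceptance = min(1, pi(x*)/pi(x))
= min(1, 0.12/0.73)
= min(1, 0.1644) = 0.1644

0.1644


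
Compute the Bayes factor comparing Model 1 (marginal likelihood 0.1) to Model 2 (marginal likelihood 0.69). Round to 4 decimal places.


BF12 = marginal likelihood of M1 / marginal likelihood of M2
= 0.1/0.69
= 0.1449

0.1449


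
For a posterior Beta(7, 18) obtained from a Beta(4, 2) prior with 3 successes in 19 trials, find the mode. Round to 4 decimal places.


Mode = (alpha - 1) / (alpha + beta - 2)
= 6 / 23
= 0.2609

0.2609


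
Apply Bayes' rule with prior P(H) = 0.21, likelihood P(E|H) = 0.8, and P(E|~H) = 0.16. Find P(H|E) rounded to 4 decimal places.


Step 1: Compute marginal P(E) = P(E|H)P(H) + P(E|~H)P(~H)
= 0.8*0.21 + 0.16*0.79 = 0.2944
Step 2: P(H|E) = P(E|H)P(H)/P(E) = 0.168/0.2944
= 0.5707

0.5707


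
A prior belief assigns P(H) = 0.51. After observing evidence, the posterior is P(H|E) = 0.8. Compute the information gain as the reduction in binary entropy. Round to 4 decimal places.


H(prior) = -0.51*log2(0.51) - 0.49*log2(0.49)
= 0.9997
H(post) = -0.8*log2(0.8) - 0.2*log2(0.2)
= 0.7219
IG = 0.9997 - 0.7219 = 0.2778

0.2778


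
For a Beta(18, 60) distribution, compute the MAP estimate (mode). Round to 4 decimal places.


MAP = mode = (a-1)/(a+b-2)
= (18-1)/(18+60-2)
= 17/76 = 0.2237

0.2237


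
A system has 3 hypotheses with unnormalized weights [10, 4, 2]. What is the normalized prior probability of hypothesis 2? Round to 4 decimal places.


The normalized prior is the weight divided by the total.
Total weight = 16
P(H2) = 4 / 16 = 0.25

0.25


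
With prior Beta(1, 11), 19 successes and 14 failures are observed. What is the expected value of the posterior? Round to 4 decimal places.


Posterior = Beta(20, 25)
E[theta] = alpha/(alpha+beta)
= 20/45 = 0.4444

0.4444
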